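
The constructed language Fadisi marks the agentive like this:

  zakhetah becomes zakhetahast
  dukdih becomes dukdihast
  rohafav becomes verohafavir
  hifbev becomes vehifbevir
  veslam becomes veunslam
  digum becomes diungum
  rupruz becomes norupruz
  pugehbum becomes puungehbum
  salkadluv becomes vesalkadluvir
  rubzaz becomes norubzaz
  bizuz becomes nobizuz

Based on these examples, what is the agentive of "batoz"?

zakhetah and veslam both have last vowel 'a' yet inflect differently (zakhetahast, veunslam), so the last vowel is not what conditions the rule; the final letter is.
"batoz" ends in -z. The stems ending in -z (rupruz → norupruz, rubzaz → norubzaz, bizuz → nobizuz) add the prefix no-.
The other patterns: stems ending in -h add -ast; stems ending in -m insert -un- after the first vowel; stems ending in -v add ve- … -ir around the stem.
So batoz → nobatoz.

nobatoz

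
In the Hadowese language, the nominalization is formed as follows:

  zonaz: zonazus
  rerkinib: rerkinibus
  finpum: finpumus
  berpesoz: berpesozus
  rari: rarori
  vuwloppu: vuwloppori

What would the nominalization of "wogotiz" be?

wogotizus

finpum and vuwloppu both have last vowel 'u' yet inflect differently (finpumus, vuwloppori), so the last vowel is not what conditions the rule; whether the stem ends in a vowel or a consonant is.
"wogotiz" ends in a consonant. The stems ending in a consonant (finpum → finpumus, rerkinib → rerkinibus, berpesoz → berpesozus) add -us.
The other pattern: stems ending in a vowel drop the final letter and add -ori.
So wogotiz → wogotizus.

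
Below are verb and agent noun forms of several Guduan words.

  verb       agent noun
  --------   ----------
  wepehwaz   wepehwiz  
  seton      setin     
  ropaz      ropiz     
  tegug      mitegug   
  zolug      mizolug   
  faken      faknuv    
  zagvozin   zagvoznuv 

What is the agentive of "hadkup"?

"hadkup" has last vowel 'u'. The stems whose last vowel is 'u' (tegug → mitegug, zolug → mizolug) add the prefix mi-.
So hadkup → mihadkup.

mihadkup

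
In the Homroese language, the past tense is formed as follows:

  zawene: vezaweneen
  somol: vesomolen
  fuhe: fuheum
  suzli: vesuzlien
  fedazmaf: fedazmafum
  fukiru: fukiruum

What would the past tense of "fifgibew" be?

fifgibewum

"fifgibew" begins with f-. The stems beginning with f- (fuhe → fuheum, fedazmaf → fedazmafum, fukiru → fukiruum) add -um.
So fifgibew → fifgibewum.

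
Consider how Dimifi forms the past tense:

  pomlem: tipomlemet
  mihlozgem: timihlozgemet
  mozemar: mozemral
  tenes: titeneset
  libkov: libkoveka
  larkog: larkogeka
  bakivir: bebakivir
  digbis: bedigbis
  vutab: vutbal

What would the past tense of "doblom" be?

"doblom" has last vowel 'o'. The stems whose last vowel is 'o' (libkov → libkoveka, larkog → larkogeka) add -eka.
So doblom → doblomeka.

doblomeka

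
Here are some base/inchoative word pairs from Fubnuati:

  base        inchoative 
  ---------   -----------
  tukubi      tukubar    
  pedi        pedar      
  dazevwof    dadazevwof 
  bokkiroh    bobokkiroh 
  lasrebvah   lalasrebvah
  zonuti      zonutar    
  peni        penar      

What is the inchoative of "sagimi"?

sagimar

tukubi and dazevwof both have 3 vowels yet inflect differently (tukubar, dadazevwof), so the number of vowels is not what conditions the rule; the final letter is.
"sagimi" ends in -i. The stems ending in -i (tukubi → tukubar, pedi → pedar, peni → penar) drop the final letter and add -ar.
The other pattern: stems ending in -f or -h repeat the first consonant+vowel as a prefix.
So sagimi → sagimar.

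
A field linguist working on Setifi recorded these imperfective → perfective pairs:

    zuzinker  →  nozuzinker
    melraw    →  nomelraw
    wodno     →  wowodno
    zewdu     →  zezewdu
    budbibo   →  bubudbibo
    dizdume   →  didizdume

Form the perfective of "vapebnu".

zuzinker and dizdume both have last vowel 'e' yet inflect differently (nozuzinker, didizdume), so the last vowel is not what conditions the rule; whether the stem ends in a vowel or a consonant is.
"vapebnu" ends in a vowel. The stems ending in a vowel (wodno → wowodno, zewdu → zezewdu, budbibo → bubudbibo) repeat the first consonant+vowel as a prefix.
The other pattern: stems ending in a consonant add the prefix no-.
So vapebnu → vavapebnu.

vavapebnu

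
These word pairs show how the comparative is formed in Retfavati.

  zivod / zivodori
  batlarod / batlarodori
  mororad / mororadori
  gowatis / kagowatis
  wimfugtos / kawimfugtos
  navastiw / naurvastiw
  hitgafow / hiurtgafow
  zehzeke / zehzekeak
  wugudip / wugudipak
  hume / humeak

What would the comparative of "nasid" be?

zivod and wimfugtos both have last vowel 'o' yet inflect differently (zivodori, kawimfugtos), so the last vowel is not what conditions the rule; the final letter is.
"nasid" ends in -d. The stems ending in -d (zivod → zivodori, batlarod → batlarodori, mororad → mororadori) add -ori.
So nasid → nasidori.

nasidori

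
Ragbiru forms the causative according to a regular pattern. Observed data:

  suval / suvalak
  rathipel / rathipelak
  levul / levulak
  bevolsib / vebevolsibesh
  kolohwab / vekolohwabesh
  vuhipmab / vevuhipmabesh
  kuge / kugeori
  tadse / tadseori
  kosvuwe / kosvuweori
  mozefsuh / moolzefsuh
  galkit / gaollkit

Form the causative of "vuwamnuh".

vuolwamnuh

suval and kolohwab both have last vowel 'a' yet inflect differently (suvalak, vekolohwabesh), so the last vowel is not what conditions the rule; the final letter is.
"vuwamnuh" ends in -h. The one such stem in the data (mozefsuh → moolzefsuh) inserts -ol- after the first vowel (as does galkit), so the same rule applies.
The other patterns: stems ending in -l add -ak; stems ending in -b add ve- … -esh around the stem; stems ending in -e add -ori.
So vuwamnuh → vuolwamnuh.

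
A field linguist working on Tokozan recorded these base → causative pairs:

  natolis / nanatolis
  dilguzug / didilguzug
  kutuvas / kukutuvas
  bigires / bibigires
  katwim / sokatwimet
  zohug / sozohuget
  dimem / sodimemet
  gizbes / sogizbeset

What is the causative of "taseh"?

"taseh" has 2 vowels. The stems with 2 vowels (katwim → sokatwimet, zohug → sozohuget, dimem → sodimemet) add so- … -et around the stem.
So taseh → sotasehet.

sotasehet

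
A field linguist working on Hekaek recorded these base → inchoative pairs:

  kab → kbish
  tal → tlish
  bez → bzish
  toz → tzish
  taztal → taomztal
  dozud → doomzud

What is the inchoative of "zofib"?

zoomfib

"zofib" has 2 vowels. The stems with 2 vowels (taztal → taomztal, dozud → doomzud) insert -om- after the first vowel.
The other pattern: stems with 1 vowel delete the last vowel and add -ish.
So zofib → zoomfib.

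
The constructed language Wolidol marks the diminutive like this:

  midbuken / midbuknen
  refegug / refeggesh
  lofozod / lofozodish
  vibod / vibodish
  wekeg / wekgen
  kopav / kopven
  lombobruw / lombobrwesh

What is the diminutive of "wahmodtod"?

wahmodtodish

refegug and wekeg both end in -g yet inflect differently (refeggesh, wekgen), so the final letter is not what conditions the rule; the last vowel is.
"wahmodtod" has last vowel 'o'. The stems whose last vowel is 'o' (lofozod → lofozodish, vibod → vibodish) add -ish.
So wahmodtod → wahmodtodish.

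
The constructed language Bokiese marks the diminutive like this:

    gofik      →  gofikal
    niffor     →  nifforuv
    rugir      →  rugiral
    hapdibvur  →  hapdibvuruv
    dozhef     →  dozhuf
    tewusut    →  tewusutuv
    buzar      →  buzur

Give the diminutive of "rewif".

rugir and niffor both end in -r yet inflect differently (rugiral, nifforuv), so the final letter is not what conditions the rule; the last vowel is.
"rewif" has last vowel 'i'. The stems whose last vowel is 'i' (gofik → gofikal, rugir → rugiral) add -al.
So rewif → rewifal.

rewifal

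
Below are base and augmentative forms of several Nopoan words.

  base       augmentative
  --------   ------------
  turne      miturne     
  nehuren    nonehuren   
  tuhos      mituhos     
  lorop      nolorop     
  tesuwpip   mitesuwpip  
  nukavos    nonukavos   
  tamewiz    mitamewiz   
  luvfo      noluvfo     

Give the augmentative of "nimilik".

nonimilik

tuhos and nukavos both end in -s yet inflect differently (mituhos, nonukavos), so the final letter is not what conditions the rule; the first letter is.
"nimilik" begins with n-. The stems beginning with n- (nukavos → nonukavos, nehuren → nonehuren) add the prefix no-.
So nimilik → nonimilik.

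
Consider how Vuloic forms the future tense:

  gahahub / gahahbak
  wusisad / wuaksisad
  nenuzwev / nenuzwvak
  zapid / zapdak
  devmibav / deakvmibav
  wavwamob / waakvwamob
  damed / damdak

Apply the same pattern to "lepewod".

"lepewod" has last vowel 'o'. The one such stem in the data (wavwamob → waakvwamob) inserts -ak- after the first vowel (as do wusisad, devmibav), so the same rule applies.
The other pattern: stems whose last vowel is 'e', 'i' or 'u' delete the last vowel and add -ak.
So lepewod → leakpewod.

leakpewod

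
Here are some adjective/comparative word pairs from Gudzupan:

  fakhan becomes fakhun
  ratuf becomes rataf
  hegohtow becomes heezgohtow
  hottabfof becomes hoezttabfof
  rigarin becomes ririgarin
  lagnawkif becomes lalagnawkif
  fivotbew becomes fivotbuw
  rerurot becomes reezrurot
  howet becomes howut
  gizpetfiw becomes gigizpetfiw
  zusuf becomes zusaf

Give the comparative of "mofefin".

momofefin

"mofefin" has last vowel 'i'. The stems whose last vowel is 'i' (lagnawkif → lalagnawkif, gizpetfiw → gigizpetfiw, rigarin → ririgarin) repeat the first consonant+vowel as a prefix.
So mofefin → momofefin.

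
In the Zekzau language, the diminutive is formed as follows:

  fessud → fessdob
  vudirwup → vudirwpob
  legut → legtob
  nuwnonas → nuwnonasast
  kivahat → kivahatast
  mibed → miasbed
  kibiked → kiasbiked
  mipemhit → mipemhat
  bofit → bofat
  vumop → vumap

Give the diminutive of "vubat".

legut and kivahat both end in -t yet inflect differently (legtob, kivahatast), so the final letter is not what conditions the rule; the last vowel is.
"vubat" has last vowel 'a'. The stems whose last vowel is 'a' (nuwnonas → nuwnonasast, kivahat → kivahatast) add -ast.
The other patterns: stems whose last vowel is 'u' delete the last vowel and add -ob; stems whose last vowel is 'e' insert -as- after the first vowel; stems whose last vowel is 'i' or 'o' change the last vowel to 'a'.
So vubat → vubatast.

vubatast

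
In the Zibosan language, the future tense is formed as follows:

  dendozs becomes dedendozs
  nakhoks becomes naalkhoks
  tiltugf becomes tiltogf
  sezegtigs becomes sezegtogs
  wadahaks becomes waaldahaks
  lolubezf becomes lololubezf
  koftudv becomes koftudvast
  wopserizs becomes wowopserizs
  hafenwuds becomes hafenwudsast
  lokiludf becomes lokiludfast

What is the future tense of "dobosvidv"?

dobosvidvast

sezegtigs and nakhoks both end in -s yet inflect differently (sezegtogs, naalkhoks), so the final letter is not what conditions the rule; the second-to-last letter is.
"dobosvidv" has second-to-last letter 'd'. The stems whose second-to-last letter is 'd' (hafenwuds → hafenwudsast, lokiludf → lokiludfast, koftudv → koftudvast) add -ast.
The other patterns: stems whose second-to-last letter is 'g' change the last vowel to 'o'; stems whose second-to-last letter is 'k' insert -al- after the first vowel; stems whose second-to-last letter is 'z' repeat the first consonant+vowel as a prefix.
So dobosvidv → dobosvidvast.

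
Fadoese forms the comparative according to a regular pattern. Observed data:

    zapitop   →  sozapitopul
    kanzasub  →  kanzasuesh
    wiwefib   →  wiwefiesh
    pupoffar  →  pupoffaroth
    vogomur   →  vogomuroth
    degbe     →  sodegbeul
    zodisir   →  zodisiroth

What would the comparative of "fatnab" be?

fatnaesh

wiwefib and zodisir both have last vowel 'i' yet inflect differently (wiwefiesh, zodisiroth), so the last vowel is not what conditions the rule; the final letter is.
"fatnab" ends in -b. The stems ending in -b (wiwefib → wiwefiesh, kanzasub → kanzasuesh) drop the final letter and add -esh.
The other patterns: stems ending in -r add -oth; stems ending in -e or -p add so- … -ul around the stem.
So fatnab → fatnaesh.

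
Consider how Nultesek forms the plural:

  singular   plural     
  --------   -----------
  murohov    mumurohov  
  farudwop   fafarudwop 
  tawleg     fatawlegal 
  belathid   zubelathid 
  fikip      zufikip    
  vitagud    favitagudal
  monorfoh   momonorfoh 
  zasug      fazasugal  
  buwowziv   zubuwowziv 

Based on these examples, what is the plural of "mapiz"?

zumapiz

fikip and farudwop both end in -p yet inflect differently (zufikip, fafarudwop), so the final letter is not what conditions the rule; the last vowel is.
"mapiz" has last vowel 'i'. The stems whose last vowel is 'i' (fikip → zufikip, buwowziv → zubuwowziv, belathid → zubelathid) add the prefix zu-.
So mapiz → zumapiz.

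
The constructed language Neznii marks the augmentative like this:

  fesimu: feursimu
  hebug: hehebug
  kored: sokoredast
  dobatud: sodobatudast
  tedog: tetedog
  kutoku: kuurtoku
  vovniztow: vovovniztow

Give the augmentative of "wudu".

wuurdu

"wudu" ends in -u. The stems ending in -u (fesimu → feursimu, kutoku → kuurtoku) insert -ur- after the first vowel.
The other patterns: stems ending in -d add so- … -ast around the stem; stems ending in -g or -w repeat the first consonant+vowel as a prefix.
So wudu → wuurdu.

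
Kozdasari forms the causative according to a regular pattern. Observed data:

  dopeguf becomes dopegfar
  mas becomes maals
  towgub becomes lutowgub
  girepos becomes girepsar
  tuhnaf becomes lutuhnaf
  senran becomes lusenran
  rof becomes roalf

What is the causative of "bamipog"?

bamipgar

rof and tuhnaf both end in -f yet inflect differently (roalf, lutuhnaf), so the final letter is not what conditions the rule; the number of vowels is.
"bamipog" has 3 vowels. The stems with 3 vowels (dopeguf → dopegfar, girepos → girepsar) delete the last vowel and add -ar.
So bamipog → bamipgar.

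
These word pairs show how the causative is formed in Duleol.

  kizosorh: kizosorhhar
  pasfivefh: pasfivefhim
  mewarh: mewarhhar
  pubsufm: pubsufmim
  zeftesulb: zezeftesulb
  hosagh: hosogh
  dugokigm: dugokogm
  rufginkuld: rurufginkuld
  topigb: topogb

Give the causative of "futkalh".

"futkalh" has second-to-last letter 'l'. The stems whose second-to-last letter is 'l' (rufginkuld → rurufginkuld, zeftesulb → zezeftesulb) repeat the first consonant+vowel as a prefix.
So futkalh → fufutkalh.

fufutkalh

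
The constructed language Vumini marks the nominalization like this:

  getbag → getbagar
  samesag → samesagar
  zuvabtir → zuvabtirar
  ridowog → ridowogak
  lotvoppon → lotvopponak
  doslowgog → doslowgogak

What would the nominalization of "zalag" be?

zalagar

"zalag" has last vowel 'a'. The stems whose last vowel is 'a' (samesag → samesagar, getbag → getbagar) add -ar.
The other pattern: stems whose last vowel is 'o' add -ak.
So zalag → zalagar.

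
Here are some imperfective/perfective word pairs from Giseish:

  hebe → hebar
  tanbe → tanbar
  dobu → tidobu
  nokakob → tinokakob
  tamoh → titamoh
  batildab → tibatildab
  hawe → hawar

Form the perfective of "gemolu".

tigemolu

tanbe and tamoh both begin with t- yet inflect differently (tanbar, titamoh), so the first letter is not what conditions the rule; the final letter is.
"gemolu" ends in -u. The one such stem in the data (dobu → tidobu) adds the prefix ti-, so the same rule applies.
The other pattern: stems ending in -e drop the final letter and add -ar.
So gemolu → tigemolu.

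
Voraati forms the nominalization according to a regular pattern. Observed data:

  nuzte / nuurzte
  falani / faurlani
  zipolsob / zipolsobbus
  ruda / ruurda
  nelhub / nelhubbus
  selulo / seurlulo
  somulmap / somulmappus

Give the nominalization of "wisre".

somulmap and ruda both have last vowel 'a' yet inflect differently (somulmappus, ruurda), so the last vowel is not what conditions the rule; whether the stem ends in a vowel or a consonant is.
"wisre" ends in a vowel. The stems ending in a vowel (ruda → ruurda, falani → faurlani, nuzte → nuurzte) insert -ur- after the first vowel.
The other pattern: stems ending in a consonant double the final consonant and add -us.
So wisre → wiursre.

wiursre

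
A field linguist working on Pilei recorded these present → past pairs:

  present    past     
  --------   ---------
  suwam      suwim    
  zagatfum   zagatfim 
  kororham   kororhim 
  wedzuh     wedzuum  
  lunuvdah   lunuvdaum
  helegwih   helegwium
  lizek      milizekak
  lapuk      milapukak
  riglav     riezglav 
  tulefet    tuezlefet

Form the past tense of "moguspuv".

moezguspuv

zagatfum and wedzuh both have last vowel 'u' yet inflect differently (zagatfim, wedzuum), so the last vowel is not what conditions the rule; the final letter is.
"moguspuv" ends in -v. The one such stem in the data (riglav → riezglav) inserts -ez- after the first vowel (as does tulefet), so the same rule applies.
The other patterns: stems ending in -m change the last vowel to 'i'; stems ending in -h drop the final letter and add -um; stems ending in -k add mi- … -ak around the stem.
So moguspuv → moezguspuv.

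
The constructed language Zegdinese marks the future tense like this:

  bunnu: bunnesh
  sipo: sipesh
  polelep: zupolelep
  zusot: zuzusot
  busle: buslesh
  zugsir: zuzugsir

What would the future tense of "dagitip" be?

zudagitip

polelep and busle both have last vowel 'e' yet inflect differently (zupolelep, buslesh), so the last vowel is not what conditions the rule; whether the stem ends in a vowel or a consonant is.
"dagitip" ends in a consonant. The stems ending in a consonant (polelep → zupolelep, zugsir → zuzugsir, zusot → zuzusot) add the prefix zu-.
So dagitip → zudagitip.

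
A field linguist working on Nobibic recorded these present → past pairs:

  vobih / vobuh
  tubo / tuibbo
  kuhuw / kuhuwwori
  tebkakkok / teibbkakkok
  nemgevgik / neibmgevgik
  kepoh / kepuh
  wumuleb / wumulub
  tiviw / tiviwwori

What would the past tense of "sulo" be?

suiblo

tiviw and vobih both have last vowel 'i' yet inflect differently (tiviwwori, vobuh), so the last vowel is not what conditions the rule; the final letter is.
"sulo" ends in -o. The one such stem in the data (tubo → tuibbo) inserts -ib- after the first vowel (as do nemgevgik, tebkakkok), so the same rule applies.
The other patterns: stems ending in -w double the final consonant and add -ori; stems ending in -b or -h change the last vowel to 'u'.
So sulo → suiblo.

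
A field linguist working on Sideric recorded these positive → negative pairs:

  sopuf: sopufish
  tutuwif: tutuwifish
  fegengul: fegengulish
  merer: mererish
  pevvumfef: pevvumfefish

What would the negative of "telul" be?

Every pair shown (sopuf → sopufish, tutuwif → tutuwifish, fegengul → fegengulish, …) follows the same rule: add -ish.
So telul → telulish.

telulish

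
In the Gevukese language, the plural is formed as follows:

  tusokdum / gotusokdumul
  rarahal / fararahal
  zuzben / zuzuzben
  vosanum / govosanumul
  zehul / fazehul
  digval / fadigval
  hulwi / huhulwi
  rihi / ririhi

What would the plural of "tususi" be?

"tususi" ends in -i. The stems ending in -i (hulwi → huhulwi, rihi → ririhi) repeat the first consonant+vowel as a prefix.
The other patterns: stems ending in -m add go- … -ul around the stem; stems ending in -l add the prefix fa-.
So tususi → tutususi.

tutususi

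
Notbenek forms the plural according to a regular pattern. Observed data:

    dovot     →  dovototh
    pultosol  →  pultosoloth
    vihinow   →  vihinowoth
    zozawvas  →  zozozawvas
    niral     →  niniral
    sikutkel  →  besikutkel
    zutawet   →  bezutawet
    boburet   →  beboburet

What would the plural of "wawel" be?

"wawel" has last vowel 'e'. The stems whose last vowel is 'e' (sikutkel → besikutkel, zutawet → bezutawet, boburet → beboburet) add the prefix be-.
The other patterns: stems whose last vowel is 'o' add -oth; stems whose last vowel is 'a' repeat the first consonant+vowel as a prefix.
So wawel → bewawel.

bewawel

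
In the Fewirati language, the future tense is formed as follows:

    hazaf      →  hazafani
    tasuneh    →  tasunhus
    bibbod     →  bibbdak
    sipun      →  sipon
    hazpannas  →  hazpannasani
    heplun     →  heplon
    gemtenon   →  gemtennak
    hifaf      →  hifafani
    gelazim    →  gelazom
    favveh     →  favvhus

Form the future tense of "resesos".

resessak

gemtenon and sipun both end in -n yet inflect differently (gemtennak, sipon), so the final letter is not what conditions the rule; the last vowel is.
"resesos" has last vowel 'o'. The stems whose last vowel is 'o' (gemtenon → gemtennak, bibbod → bibbdak) delete the last vowel and add -ak.
The other patterns: stems whose last vowel is 'e' delete the last vowel and add -us; stems whose last vowel is 'a' add -ani; stems whose last vowel is 'i' or 'u' change the last vowel to 'o'.
So resesos → resessak.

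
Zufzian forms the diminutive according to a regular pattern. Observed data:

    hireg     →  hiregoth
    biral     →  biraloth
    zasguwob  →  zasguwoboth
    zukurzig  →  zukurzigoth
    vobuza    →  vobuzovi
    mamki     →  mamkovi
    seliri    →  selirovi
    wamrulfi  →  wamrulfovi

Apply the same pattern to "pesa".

pesovi

biral and vobuza both have last vowel 'a' yet inflect differently (biraloth, vobuzovi), so the last vowel is not what conditions the rule; whether the stem ends in a vowel or a consonant is.
"pesa" ends in a vowel. The stems ending in a vowel (vobuza → vobuzovi, mamki → mamkovi, seliri → selirovi) drop the final letter and add -ovi.
The other pattern: stems ending in a consonant add -oth.
So pesa → pesovi.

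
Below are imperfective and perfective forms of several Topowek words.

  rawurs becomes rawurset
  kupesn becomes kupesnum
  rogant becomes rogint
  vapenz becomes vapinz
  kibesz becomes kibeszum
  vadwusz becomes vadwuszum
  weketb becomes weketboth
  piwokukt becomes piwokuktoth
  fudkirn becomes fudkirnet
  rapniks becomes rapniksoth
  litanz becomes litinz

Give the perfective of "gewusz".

"gewusz" has second-to-last letter 's'. The stems whose second-to-last letter is 's' (kupesn → kupesnum, kibesz → kibeszum, vadwusz → vadwuszum) add -um.
So gewusz → gewuszum.

gewuszum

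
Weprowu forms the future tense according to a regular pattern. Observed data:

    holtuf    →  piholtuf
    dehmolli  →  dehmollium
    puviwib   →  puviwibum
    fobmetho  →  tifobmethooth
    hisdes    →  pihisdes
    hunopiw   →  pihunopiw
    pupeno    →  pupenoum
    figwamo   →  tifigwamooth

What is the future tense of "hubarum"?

pihubarum

"hubarum" begins with h-. The stems beginning with h- (hisdes → pihisdes, hunopiw → pihunopiw, holtuf → piholtuf) add the prefix pi-.
The other patterns: stems beginning with f- add ti- … -oth around the stem; stems beginning with d- or p- add -um.
So hubarum → pihubarum.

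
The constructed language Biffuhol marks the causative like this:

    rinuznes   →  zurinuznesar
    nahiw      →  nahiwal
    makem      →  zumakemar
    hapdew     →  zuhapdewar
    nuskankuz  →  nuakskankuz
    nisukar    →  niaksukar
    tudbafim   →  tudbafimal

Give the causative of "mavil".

mavilal

tudbafim and makem both end in -m yet inflect differently (tudbafimal, zumakemar), so the final letter is not what conditions the rule; the last vowel is.
"mavil" has last vowel 'i'. The stems whose last vowel is 'i' (nahiw → nahiwal, tudbafim → tudbafimal) add -al.
So mavil → mavilal.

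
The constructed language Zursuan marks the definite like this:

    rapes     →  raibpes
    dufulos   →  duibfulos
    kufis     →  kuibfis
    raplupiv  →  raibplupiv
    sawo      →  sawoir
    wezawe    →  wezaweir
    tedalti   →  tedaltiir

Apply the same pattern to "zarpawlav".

dufulos and sawo both have last vowel 'o' yet inflect differently (duibfulos, sawoir), so the last vowel is not what conditions the rule; whether the stem ends in a vowel or a consonant is.
"zarpawlav" ends in a consonant. The stems ending in a consonant (rapes → raibpes, dufulos → duibfulos, kufis → kuibfis) insert -ib- after the first vowel.
So zarpawlav → zaibrpawlav.

zaibrpawlav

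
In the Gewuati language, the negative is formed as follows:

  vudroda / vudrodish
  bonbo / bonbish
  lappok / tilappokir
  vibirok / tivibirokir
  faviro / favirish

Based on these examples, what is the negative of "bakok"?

tibakokir

"bakok" ends in a consonant. The stems ending in a consonant (lappok → tilappokir, vibirok → tivibirokir) add ti- … -ir around the stem.
The other pattern: stems ending in a vowel drop the final letter and add -ish.
So bakok → tibakokir.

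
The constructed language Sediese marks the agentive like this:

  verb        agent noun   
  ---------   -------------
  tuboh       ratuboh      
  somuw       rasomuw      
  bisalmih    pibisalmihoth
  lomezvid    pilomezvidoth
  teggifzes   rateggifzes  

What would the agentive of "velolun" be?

bisalmih and tuboh both end in -h yet inflect differently (pibisalmihoth, ratuboh), so the final letter is not what conditions the rule; the last vowel is.
"velolun" has last vowel 'u'. The one such stem in the data (somuw → rasomuw) adds the prefix ra-, so the same rule applies.
The other pattern: stems whose last vowel is 'i' add pi- … -oth around the stem.
So velolun → ravelolun.

ravelolun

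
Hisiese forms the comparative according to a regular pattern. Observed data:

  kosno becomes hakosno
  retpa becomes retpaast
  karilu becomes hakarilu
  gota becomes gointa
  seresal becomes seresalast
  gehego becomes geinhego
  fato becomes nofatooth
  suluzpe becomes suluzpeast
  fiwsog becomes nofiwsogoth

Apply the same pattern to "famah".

gehego and kosno both end in -o yet inflect differently (geinhego, hakosno), so the final letter is not what conditions the rule; the first letter is.
"famah" begins with f-. The stems beginning with f- (fato → nofatooth, fiwsog → nofiwsogoth) add no- … -oth around the stem.
So famah → nofamahoth.

nofamahoth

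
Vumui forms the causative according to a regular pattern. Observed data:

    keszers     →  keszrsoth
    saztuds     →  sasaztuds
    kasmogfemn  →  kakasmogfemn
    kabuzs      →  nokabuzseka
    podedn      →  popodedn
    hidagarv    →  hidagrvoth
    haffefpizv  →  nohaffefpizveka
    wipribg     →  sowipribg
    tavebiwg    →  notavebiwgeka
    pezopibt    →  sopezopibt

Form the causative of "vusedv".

haffefpizv and hidagarv both end in -v yet inflect differently (nohaffefpizveka, hidagrvoth), so the final letter is not what conditions the rule; the second-to-last letter is.
"vusedv" has second-to-last letter 'd'. The stems whose second-to-last letter is 'd' (podedn → popodedn, saztuds → sasaztuds) repeat the first consonant+vowel as a prefix.
The other patterns: stems whose second-to-last letter is 'w' or 'z' add no- … -eka around the stem; stems whose second-to-last letter is 'r' delete the last vowel and add -oth; stems whose second-to-last letter is 'b' add the prefix so-.
So vusedv → vuvusedv.

vuvusedv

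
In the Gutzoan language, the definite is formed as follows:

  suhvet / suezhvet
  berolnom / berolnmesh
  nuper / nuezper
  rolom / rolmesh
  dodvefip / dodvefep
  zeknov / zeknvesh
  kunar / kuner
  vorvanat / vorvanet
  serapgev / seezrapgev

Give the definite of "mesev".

"mesev" has last vowel 'e'. The stems whose last vowel is 'e' (suhvet → suezhvet, serapgev → seezrapgev, nuper → nuezper) insert -ez- after the first vowel.
So mesev → meezsev.

meezsev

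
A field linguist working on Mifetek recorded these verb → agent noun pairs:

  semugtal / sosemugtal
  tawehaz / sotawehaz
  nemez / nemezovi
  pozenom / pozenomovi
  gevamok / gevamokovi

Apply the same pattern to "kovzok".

kovzokovi

tawehaz and nemez both end in -z yet inflect differently (sotawehaz, nemezovi), so the final letter is not what conditions the rule; the last vowel is.
"kovzok" has last vowel 'o'. The stems whose last vowel is 'o' (pozenom → pozenomovi, gevamok → gevamokovi) add -ovi.
The other pattern: stems whose last vowel is 'a' add the prefix so-.
So kovzok → kovzokovi.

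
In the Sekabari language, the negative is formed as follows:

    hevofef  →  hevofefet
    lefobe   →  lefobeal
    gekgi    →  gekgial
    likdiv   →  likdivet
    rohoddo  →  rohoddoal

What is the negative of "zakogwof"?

zakogwofet

"zakogwof" ends in a consonant. The stems ending in a consonant (likdiv → likdivet, hevofef → hevofefet) add -et.
So zakogwof → zakogwofet.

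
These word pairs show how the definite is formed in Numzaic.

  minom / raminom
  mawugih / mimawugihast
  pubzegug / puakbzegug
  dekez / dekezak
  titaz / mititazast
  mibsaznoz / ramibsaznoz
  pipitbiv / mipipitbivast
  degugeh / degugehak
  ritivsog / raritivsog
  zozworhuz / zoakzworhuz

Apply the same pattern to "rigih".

mirigihast

pubzegug and ritivsog both end in -g yet inflect differently (puakbzegug, raritivsog), so the final letter is not what conditions the rule; the last vowel is.
"rigih" has last vowel 'i'. The stems whose last vowel is 'i' (pipitbiv → mipipitbivast, mawugih → mimawugihast) add mi- … -ast around the stem.
So rigih → mirigihast.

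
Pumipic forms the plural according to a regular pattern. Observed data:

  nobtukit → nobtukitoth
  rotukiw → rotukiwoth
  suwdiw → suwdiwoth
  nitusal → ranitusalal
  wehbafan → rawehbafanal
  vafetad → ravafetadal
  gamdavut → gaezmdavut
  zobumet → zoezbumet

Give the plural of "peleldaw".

rapeleldawal

"peleldaw" has last vowel 'a'. The stems whose last vowel is 'a' (nitusal → ranitusalal, wehbafan → rawehbafanal, vafetad → ravafetadal) add ra- … -al around the stem.
So peleldaw → rapeleldawal.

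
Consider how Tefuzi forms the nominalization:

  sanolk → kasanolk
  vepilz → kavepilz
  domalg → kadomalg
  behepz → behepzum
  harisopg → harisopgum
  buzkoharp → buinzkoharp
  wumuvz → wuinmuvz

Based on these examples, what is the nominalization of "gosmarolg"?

vepilz and behepz both end in -z yet inflect differently (kavepilz, behepzum), so the final letter is not what conditions the rule; the second-to-last letter is.
"gosmarolg" has second-to-last letter 'l'. The stems whose second-to-last letter is 'l' (sanolk → kasanolk, vepilz → kavepilz, domalg → kadomalg) add the prefix ka-.
The other patterns: stems whose second-to-last letter is 'p' add -um; stems whose second-to-last letter is 'r' or 'v' insert -in- after the first vowel.
So gosmarolg → kagosmarolg.

kagosmarolg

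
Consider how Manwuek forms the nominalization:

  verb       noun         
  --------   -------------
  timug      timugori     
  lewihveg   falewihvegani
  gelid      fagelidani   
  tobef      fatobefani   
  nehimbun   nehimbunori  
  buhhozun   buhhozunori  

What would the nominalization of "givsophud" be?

timug and lewihveg both end in -g yet inflect differently (timugori, falewihvegani), so the final letter is not what conditions the rule; the last vowel is.
"givsophud" has last vowel 'u'. The stems whose last vowel is 'u' (timug → timugori, nehimbun → nehimbunori, buhhozun → buhhozunori) add -ori.
The other pattern: stems whose last vowel is 'e' or 'i' add fa- … -ani around the stem.
So givsophud → givsophudori.

givsophudori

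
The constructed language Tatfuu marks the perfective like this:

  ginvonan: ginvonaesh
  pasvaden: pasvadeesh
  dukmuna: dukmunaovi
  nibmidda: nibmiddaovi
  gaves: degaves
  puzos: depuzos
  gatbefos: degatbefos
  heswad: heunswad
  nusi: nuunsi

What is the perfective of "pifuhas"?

ginvonan and dukmuna both have last vowel 'a' yet inflect differently (ginvonaesh, dukmunaovi), so the last vowel is not what conditions the rule; the final letter is.
"pifuhas" ends in -s. The stems ending in -s (gaves → degaves, puzos → depuzos, gatbefos → degatbefos) add the prefix de-.
So pifuhas → depifuhas.

depifuhas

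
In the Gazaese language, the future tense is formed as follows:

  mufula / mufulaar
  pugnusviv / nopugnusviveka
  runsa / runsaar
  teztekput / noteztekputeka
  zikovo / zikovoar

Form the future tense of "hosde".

hosdear

"hosde" ends in a vowel. The stems ending in a vowel (runsa → runsaar, zikovo → zikovoar, mufula → mufulaar) add -ar.
The other pattern: stems ending in a consonant add no- … -eka around the stem.
So hosde → hosdear.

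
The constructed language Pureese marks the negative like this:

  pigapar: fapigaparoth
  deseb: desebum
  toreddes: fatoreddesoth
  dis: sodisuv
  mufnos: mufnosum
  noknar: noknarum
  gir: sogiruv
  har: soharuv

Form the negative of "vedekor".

har and noknar both end in -r yet inflect differently (soharuv, noknarum), so the final letter is not what conditions the rule; the number of vowels is.
"vedekor" has 3 vowels. The stems with 3 vowels (pigapar → fapigaparoth, toreddes → fatoreddesoth) add fa- … -oth around the stem.
The other patterns: stems with 1 vowel add so- … -uv around the stem; stems with 2 vowels add -um.
So vedekor → favedekoroth.

favedekoroth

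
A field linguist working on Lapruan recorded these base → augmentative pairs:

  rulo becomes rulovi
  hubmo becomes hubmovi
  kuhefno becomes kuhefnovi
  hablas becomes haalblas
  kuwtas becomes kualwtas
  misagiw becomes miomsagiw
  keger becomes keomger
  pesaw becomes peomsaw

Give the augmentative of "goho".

hablas and pesaw both have last vowel 'a' yet inflect differently (haalblas, peomsaw), so the last vowel is not what conditions the rule; the final letter is.
"goho" ends in -o. The stems ending in -o (rulo → rulovi, hubmo → hubmovi, kuhefno → kuhefnovi) drop the final letter and add -ovi.
The other patterns: stems ending in -s insert -al- after the first vowel; stems ending in -r or -w insert -om- after the first vowel.
So goho → gohovi.

gohovi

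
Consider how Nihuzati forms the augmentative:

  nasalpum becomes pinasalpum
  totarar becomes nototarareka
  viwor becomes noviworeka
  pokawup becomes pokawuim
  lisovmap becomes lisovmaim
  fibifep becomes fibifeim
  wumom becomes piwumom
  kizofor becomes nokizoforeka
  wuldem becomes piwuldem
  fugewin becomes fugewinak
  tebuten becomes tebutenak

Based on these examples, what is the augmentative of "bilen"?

lisovmap and totarar both have last vowel 'a' yet inflect differently (lisovmaim, nototarareka), so the last vowel is not what conditions the rule; the final letter is.
"bilen" ends in -n. The stems ending in -n (tebuten → tebutenak, fugewin → fugewinak) add -ak.
The other patterns: stems ending in -p drop the final letter and add -im; stems ending in -r add no- … -eka around the stem; stems ending in -m add the prefix pi-.
So bilen → bilenak.

bilenak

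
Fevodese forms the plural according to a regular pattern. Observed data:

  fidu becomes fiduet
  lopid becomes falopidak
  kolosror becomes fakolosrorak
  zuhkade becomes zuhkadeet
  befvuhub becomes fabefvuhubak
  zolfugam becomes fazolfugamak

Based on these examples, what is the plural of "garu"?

garuet

"garu" ends in a vowel. The stems ending in a vowel (fidu → fiduet, zuhkade → zuhkadeet) add -et.
So garu → garuet.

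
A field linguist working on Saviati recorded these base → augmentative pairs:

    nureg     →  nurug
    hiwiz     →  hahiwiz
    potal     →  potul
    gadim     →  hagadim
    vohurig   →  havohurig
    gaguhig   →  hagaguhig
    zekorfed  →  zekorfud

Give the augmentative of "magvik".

hamagvik

"magvik" has last vowel 'i'. The stems whose last vowel is 'i' (hiwiz → hahiwiz, gaguhig → hagaguhig, gadim → hagadim) add the prefix ha-.
So magvik → hamagvik.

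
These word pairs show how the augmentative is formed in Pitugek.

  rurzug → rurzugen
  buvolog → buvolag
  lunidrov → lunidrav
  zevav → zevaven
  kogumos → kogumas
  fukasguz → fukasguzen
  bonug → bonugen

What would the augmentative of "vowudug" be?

"vowudug" has last vowel 'u'. The stems whose last vowel is 'u' (rurzug → rurzugen, fukasguz → fukasguzen, bonug → bonugen) add -en.
The other pattern: stems whose last vowel is 'o' change the last vowel to 'a'.
So vowudug → vowudugen.

vowudugen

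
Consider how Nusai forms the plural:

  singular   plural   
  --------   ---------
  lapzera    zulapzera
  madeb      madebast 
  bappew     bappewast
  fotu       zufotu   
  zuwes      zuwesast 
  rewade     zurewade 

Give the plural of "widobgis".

zuwes and rewade both have last vowel 'e' yet inflect differently (zuwesast, zurewade), so the last vowel is not what conditions the rule; whether the stem ends in a vowel or a consonant is.
"widobgis" ends in a consonant. The stems ending in a consonant (zuwes → zuwesast, bappew → bappewast, madeb → madebast) add -ast.
So widobgis → widobgisast.

widobgisast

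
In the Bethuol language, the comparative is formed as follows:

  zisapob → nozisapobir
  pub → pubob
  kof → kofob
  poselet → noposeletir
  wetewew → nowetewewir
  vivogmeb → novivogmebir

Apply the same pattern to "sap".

pub and zisapob both end in -b yet inflect differently (pubob, nozisapobir), so the final letter is not what conditions the rule; the number of vowels is.
"sap" has 1 vowel. The stems with 1 vowel (kof → kofob, pub → pubob) add -ob.
So sap → sapob.

sapob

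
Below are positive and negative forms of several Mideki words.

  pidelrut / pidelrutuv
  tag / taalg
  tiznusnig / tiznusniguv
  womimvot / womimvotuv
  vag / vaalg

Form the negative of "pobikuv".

tag and tiznusnig both end in -g yet inflect differently (taalg, tiznusniguv), so the final letter is not what conditions the rule; the number of vowels is.
"pobikuv" has 3 vowels. The stems with 3 vowels (pidelrut → pidelrutuv, tiznusnig → tiznusniguv, womimvot → womimvotuv) add -uv.
So pobikuv → pobikuvuv.

pobikuvuv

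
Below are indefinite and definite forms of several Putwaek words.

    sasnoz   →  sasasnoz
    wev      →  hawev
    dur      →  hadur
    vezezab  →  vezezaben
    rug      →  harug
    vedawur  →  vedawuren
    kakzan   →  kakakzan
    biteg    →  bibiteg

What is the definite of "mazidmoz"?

mazidmozen

rug and biteg both end in -g yet inflect differently (harug, bibiteg), so the final letter is not what conditions the rule; the number of vowels is.
"mazidmoz" has 3 vowels. The stems with 3 vowels (vedawur → vedawuren, vezezab → vezezaben) add -en.
The other patterns: stems with 1 vowel add the prefix ha-; stems with 2 vowels repeat the first consonant+vowel as a prefix.
So mazidmoz → mazidmozen.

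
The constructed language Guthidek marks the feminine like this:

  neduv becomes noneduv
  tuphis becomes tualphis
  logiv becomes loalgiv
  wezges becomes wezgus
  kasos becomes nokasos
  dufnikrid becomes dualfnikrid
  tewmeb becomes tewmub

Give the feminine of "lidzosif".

lialdzosif

tuphis and kasos both end in -s yet inflect differently (tualphis, nokasos), so the final letter is not what conditions the rule; the last vowel is.
"lidzosif" has last vowel 'i'. The stems whose last vowel is 'i' (logiv → loalgiv, tuphis → tualphis, dufnikrid → dualfnikrid) insert -al- after the first vowel.
The other patterns: stems whose last vowel is 'o' or 'u' add the prefix no-; stems whose last vowel is 'e' change the last vowel to 'u'.
So lidzosif → lialdzosif.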